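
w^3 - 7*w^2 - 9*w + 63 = (w - 7)*(w - 3)*(w + 3)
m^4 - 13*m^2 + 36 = (m - 3)*(m - 2)*(m + 2)*(m + 3)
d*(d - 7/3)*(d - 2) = d^3 - 13*d^2/3 + 14*d/3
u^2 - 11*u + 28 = (u - 7)*(u - 4)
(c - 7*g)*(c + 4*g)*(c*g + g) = c^3*g - 3*c^2*g^2 + c^2*g - 28*c*g^3 - 3*c*g^2 - 28*g^3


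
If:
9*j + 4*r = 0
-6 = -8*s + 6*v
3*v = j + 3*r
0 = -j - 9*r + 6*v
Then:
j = 0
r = 0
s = 3/4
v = 0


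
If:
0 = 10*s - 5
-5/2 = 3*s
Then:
No Solution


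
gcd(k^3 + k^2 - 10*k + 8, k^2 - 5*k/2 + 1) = k - 2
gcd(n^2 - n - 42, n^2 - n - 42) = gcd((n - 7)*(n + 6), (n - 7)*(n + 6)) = n^2 - n - 42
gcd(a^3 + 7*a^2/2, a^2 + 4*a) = a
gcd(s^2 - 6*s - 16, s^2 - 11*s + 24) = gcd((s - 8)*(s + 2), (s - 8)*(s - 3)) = s - 8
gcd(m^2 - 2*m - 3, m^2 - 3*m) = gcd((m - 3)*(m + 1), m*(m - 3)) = m - 3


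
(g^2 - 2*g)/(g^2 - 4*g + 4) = g/(g - 2)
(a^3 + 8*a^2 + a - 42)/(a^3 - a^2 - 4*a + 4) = (a^2 + 10*a + 21)/(a^2 + a - 2)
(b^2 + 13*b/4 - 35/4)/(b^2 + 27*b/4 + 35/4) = (4*b - 7)/(4*b + 7)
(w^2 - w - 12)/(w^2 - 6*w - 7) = (-w^2 + w + 12)/(-w^2 + 6*w + 7)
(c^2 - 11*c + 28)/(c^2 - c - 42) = (c - 4)/(c + 6)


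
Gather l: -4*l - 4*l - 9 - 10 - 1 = -8*l - 20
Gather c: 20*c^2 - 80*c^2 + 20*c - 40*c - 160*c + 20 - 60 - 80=-60*c^2 - 180*c - 120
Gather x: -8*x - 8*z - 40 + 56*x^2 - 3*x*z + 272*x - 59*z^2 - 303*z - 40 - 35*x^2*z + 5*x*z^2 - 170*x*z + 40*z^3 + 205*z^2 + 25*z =x^2*(56 - 35*z) + x*(5*z^2 - 173*z + 264) + 40*z^3 + 146*z^2 - 286*z - 80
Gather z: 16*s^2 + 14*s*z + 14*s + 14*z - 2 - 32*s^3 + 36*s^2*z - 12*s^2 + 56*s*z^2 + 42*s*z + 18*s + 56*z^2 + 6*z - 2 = -32*s^3 + 4*s^2 + 32*s + z^2*(56*s + 56) + z*(36*s^2 + 56*s + 20) - 4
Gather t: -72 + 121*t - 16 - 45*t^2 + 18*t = -45*t^2 + 139*t - 88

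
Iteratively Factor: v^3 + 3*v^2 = (v)*(v^2 + 3*v) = v*(v + 3)*(v)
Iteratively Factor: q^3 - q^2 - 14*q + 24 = (q + 4)*(q^2 - 5*q + 6) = (q - 2)*(q + 4)*(q - 3)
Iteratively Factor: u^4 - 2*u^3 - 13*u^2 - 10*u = (u + 2)*(u^3 - 4*u^2 - 5*u) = u*(u + 2)*(u^2 - 4*u - 5) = u*(u + 1)*(u + 2)*(u - 5)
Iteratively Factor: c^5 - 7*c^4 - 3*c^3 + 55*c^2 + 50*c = (c - 5)*(c^4 - 2*c^3 - 13*c^2 - 10*c) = (c - 5)*(c + 1)*(c^3 - 3*c^2 - 10*c) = c*(c - 5)*(c + 1)*(c^2 - 3*c - 10) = c*(c - 5)^2*(c + 1)*(c + 2)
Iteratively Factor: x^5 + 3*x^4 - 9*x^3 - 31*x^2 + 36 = (x - 3)*(x^4 + 6*x^3 + 9*x^2 - 4*x - 12) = (x - 3)*(x + 2)*(x^3 + 4*x^2 + x - 6) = (x - 3)*(x - 1)*(x + 2)*(x^2 + 5*x + 6) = (x - 3)*(x - 1)*(x + 2)*(x + 3)*(x + 2)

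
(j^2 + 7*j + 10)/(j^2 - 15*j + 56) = (j^2 + 7*j + 10)/(j^2 - 15*j + 56)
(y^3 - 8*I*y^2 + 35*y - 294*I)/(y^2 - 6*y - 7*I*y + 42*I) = (y^2 - I*y + 42)/(y - 6)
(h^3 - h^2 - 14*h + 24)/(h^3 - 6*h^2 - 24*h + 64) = (h - 3)/(h - 8)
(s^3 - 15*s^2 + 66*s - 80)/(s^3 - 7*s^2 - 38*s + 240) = (s - 2)/(s + 6)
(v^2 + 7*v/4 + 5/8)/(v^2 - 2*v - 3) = (8*v^2 + 14*v + 5)/(8*(v^2 - 2*v - 3))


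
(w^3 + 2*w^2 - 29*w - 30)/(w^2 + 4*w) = (w^3 + 2*w^2 - 29*w - 30)/(w*(w + 4))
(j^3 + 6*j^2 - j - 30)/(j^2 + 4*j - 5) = (j^2 + j - 6)/(j - 1)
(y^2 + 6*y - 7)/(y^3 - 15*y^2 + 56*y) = (y^2 + 6*y - 7)/(y*(y^2 - 15*y + 56))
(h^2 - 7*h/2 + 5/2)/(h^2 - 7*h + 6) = (h - 5/2)/(h - 6)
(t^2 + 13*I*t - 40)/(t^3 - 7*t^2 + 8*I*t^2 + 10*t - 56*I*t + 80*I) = (t + 5*I)/(t^2 - 7*t + 10)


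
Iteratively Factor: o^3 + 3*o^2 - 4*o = (o - 1)*(o^2 + 4*o) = o*(o - 1)*(o + 4)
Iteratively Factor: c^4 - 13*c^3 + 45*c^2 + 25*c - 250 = (c + 2)*(c^3 - 15*c^2 + 75*c - 125) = (c - 5)*(c + 2)*(c^2 - 10*c + 25) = (c - 5)^2*(c + 2)*(c - 5)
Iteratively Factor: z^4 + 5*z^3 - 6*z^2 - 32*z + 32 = (z - 2)*(z^3 + 7*z^2 + 8*z - 16) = (z - 2)*(z - 1)*(z^2 + 8*z + 16) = (z - 2)*(z - 1)*(z + 4)*(z + 4)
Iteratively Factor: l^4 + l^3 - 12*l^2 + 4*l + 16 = (l + 4)*(l^3 - 3*l^2 + 4) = (l - 2)*(l + 4)*(l^2 - l - 2) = (l - 2)^2*(l + 4)*(l + 1)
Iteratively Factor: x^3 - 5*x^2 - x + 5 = (x - 5)*(x^2 - 1) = (x - 5)*(x - 1)*(x + 1)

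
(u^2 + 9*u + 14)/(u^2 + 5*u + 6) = (u + 7)/(u + 3)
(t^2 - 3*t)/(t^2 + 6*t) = (t - 3)/(t + 6)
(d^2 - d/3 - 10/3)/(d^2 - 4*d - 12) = (-3*d^2 + d + 10)/(3*(-d^2 + 4*d + 12))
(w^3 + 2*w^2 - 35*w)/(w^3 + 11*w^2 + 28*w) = (w - 5)/(w + 4)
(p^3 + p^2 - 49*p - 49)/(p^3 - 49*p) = (p + 1)/p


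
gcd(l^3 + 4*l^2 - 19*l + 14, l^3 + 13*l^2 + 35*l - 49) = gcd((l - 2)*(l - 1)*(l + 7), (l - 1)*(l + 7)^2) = l^2 + 6*l - 7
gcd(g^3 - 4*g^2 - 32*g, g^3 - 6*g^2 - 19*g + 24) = g - 8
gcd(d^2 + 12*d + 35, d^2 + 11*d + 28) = d + 7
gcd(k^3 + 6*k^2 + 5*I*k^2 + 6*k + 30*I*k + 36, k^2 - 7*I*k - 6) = k - I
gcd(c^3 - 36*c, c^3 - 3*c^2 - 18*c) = c^2 - 6*c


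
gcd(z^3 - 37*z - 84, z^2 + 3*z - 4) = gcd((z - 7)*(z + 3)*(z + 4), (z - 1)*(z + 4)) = z + 4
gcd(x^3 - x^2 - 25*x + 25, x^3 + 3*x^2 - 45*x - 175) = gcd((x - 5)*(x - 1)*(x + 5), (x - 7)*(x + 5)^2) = x + 5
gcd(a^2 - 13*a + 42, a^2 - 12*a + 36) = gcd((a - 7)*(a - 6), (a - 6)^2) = a - 6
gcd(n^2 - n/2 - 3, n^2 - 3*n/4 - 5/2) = n - 2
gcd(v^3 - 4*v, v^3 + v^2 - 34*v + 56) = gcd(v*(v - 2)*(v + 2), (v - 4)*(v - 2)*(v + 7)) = v - 2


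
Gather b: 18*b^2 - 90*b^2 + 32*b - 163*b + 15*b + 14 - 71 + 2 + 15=-72*b^2 - 116*b - 40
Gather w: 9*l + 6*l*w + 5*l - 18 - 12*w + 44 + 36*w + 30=14*l + w*(6*l + 24) + 56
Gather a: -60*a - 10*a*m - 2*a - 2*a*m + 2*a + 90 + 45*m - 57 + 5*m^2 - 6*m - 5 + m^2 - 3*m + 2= a*(-12*m - 60) + 6*m^2 + 36*m + 30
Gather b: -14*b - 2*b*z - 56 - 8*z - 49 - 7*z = b*(-2*z - 14) - 15*z - 105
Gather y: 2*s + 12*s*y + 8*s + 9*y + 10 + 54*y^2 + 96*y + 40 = 10*s + 54*y^2 + y*(12*s + 105) + 50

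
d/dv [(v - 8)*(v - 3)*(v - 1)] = 3*v^2 - 24*v + 35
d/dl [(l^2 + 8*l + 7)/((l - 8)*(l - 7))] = (-23*l^2 + 98*l + 553)/(l^4 - 30*l^3 + 337*l^2 - 1680*l + 3136)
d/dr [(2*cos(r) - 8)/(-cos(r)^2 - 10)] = 2*(sin(r)^2 + 8*cos(r) + 9)*sin(r)/(cos(r)^2 + 10)^2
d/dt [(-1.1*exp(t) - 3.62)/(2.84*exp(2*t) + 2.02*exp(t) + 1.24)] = (3.124*exp(2*t) + 20.5616*exp(t) + 5.9484)*exp(t)/(8.0656*exp(4*t) + 11.4736*exp(3*t) + 11.1236*exp(2*t) + 5.0096*exp(t) + 1.5376)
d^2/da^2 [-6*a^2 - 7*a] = -12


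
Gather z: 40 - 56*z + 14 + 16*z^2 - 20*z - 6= 16*z^2 - 76*z + 48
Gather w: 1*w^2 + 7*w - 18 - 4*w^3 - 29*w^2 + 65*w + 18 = -4*w^3 - 28*w^2 + 72*w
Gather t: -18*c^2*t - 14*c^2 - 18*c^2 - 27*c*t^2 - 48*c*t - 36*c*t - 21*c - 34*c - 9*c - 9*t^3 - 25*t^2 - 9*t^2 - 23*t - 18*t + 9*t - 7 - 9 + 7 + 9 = -32*c^2 - 64*c - 9*t^3 + t^2*(-27*c - 34) + t*(-18*c^2 - 84*c - 32)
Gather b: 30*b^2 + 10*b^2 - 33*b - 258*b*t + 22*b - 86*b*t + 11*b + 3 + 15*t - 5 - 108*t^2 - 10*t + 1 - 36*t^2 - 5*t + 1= 40*b^2 - 344*b*t - 144*t^2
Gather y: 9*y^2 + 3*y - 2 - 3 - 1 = 9*y^2 + 3*y - 6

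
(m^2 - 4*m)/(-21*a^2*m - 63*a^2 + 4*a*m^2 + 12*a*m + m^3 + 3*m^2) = m*(m - 4)/(-21*a^2*m - 63*a^2 + 4*a*m^2 + 12*a*m + m^3 + 3*m^2)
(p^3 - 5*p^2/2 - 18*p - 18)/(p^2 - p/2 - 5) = (2*p^2 - 9*p - 18)/(2*p - 5)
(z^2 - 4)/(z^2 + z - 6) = (z + 2)/(z + 3)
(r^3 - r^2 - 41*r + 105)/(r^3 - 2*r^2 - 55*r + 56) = (r^2 - 8*r + 15)/(r^2 - 9*r + 8)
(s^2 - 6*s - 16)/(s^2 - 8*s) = (s + 2)/s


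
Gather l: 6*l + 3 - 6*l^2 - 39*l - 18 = -6*l^2 - 33*l - 15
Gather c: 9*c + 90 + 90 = 9*c + 180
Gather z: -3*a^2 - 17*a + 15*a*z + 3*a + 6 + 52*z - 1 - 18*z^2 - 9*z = -3*a^2 - 14*a - 18*z^2 + z*(15*a + 43) + 5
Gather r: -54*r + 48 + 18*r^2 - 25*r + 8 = 18*r^2 - 79*r + 56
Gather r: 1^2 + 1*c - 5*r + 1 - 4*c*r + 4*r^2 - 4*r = c + 4*r^2 + r*(-4*c - 9) + 2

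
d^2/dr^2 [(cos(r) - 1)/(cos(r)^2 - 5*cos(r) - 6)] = (9*sin(r)^4*cos(r) + sin(r)^4 + 71*sin(r)^2 + 145*cos(r)/4 + 57*cos(3*r)/4 - cos(5*r)/2 + 50)/(sin(r)^2 + 5*cos(r) + 5)^3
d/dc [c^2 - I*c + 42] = 2*c - I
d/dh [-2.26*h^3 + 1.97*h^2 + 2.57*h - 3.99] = -6.78*h^2 + 3.94*h + 2.57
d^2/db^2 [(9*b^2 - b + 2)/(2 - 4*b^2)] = (4*b^3 - 78*b^2 + 6*b - 13)/(8*b^6 - 12*b^4 + 6*b^2 - 1)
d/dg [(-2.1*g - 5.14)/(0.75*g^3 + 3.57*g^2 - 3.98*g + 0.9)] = (3.15*g^3 + 19.062*g^2 + 36.6996*g - 22.3472)/(0.5625*g^6 + 5.355*g^5 + 6.7749*g^4 - 27.0672*g^3 + 22.2664*g^2 - 7.164*g + 0.81)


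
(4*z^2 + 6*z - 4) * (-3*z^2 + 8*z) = -12*z^4 + 14*z^3 + 60*z^2 - 32*z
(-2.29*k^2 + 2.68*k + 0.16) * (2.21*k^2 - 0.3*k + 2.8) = -5.0609*k^4 + 6.6098*k^3 - 6.8624*k^2 + 7.456*k + 0.448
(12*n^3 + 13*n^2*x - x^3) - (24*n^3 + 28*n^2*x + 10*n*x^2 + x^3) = -12*n^3 - 15*n^2*x - 10*n*x^2 - 2*x^3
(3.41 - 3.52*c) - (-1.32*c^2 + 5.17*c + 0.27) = 1.32*c^2 - 8.69*c + 3.14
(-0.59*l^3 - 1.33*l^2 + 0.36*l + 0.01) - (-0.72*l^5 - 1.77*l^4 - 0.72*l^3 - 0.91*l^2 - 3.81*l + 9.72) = 0.72*l^5 + 1.77*l^4 + 0.13*l^3 - 0.42*l^2 + 4.17*l - 9.71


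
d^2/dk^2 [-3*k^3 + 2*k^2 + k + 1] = 4 - 18*k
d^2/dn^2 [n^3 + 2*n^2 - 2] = 6*n + 4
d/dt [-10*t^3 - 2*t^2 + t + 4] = -30*t^2 - 4*t + 1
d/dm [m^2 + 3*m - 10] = 2*m + 3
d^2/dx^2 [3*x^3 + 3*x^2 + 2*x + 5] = 18*x + 6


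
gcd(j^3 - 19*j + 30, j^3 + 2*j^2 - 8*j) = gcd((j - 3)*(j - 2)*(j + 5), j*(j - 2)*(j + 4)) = j - 2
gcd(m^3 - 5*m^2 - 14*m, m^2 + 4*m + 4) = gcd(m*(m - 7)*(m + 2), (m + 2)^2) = m + 2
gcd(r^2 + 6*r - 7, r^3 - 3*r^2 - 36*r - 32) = 1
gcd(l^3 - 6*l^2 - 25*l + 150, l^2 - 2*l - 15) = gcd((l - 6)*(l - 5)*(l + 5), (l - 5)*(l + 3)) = l - 5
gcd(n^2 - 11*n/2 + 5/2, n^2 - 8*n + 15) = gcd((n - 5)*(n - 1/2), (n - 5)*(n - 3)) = n - 5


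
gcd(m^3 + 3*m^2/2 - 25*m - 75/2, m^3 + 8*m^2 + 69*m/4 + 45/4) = m^2 + 13*m/2 + 15/2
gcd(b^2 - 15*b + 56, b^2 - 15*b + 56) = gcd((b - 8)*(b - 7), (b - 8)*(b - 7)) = b^2 - 15*b + 56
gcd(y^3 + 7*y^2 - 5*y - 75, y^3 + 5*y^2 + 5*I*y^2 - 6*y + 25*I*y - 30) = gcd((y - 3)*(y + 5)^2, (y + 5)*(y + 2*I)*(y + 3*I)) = y + 5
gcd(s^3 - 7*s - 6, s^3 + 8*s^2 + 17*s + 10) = s^2 + 3*s + 2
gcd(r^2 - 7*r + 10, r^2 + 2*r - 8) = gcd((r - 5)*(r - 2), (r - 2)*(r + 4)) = r - 2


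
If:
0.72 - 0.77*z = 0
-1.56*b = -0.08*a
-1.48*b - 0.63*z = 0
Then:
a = -7.76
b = -0.40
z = 0.94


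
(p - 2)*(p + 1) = p^2 - p - 2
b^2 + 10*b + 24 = (b + 4)*(b + 6)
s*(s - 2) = s^2 - 2*s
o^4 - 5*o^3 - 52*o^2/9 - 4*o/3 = o*(o - 6)*(o + 1/3)*(o + 2/3)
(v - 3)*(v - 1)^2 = v^3 - 5*v^2 + 7*v - 3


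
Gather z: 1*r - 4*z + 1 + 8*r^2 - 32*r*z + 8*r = 8*r^2 + 9*r + z*(-32*r - 4) + 1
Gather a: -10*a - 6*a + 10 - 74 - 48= -16*a - 112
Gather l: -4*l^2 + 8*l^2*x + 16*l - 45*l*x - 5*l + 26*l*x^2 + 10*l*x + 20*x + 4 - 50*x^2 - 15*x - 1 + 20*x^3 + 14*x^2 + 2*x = l^2*(8*x - 4) + l*(26*x^2 - 35*x + 11) + 20*x^3 - 36*x^2 + 7*x + 3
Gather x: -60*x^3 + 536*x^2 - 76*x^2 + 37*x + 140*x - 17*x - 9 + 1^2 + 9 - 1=-60*x^3 + 460*x^2 + 160*x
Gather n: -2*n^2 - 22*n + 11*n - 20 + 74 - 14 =-2*n^2 - 11*n + 40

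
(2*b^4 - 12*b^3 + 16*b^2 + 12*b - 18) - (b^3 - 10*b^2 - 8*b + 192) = 2*b^4 - 13*b^3 + 26*b^2 + 20*b - 210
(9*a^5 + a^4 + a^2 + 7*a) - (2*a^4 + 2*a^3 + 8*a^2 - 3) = 9*a^5 - a^4 - 2*a^3 - 7*a^2 + 7*a + 3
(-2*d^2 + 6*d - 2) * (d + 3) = -2*d^3 + 16*d - 6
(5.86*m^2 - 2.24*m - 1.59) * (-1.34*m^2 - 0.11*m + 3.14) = -7.8524*m^4 + 2.357*m^3 + 20.7774*m^2 - 6.8587*m - 4.9926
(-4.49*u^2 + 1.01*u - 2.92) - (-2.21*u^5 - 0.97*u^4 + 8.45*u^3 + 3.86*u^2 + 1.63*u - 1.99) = 2.21*u^5 + 0.97*u^4 - 8.45*u^3 - 8.35*u^2 - 0.62*u - 0.93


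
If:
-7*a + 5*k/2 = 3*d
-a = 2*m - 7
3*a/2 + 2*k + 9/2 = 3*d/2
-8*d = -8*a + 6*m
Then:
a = -171/667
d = -1986/667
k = -2862/667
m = 2420/667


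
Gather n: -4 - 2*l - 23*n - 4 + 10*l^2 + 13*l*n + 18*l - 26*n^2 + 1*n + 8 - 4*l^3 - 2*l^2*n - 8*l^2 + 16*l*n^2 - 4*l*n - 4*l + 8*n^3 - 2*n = -4*l^3 + 2*l^2 + 12*l + 8*n^3 + n^2*(16*l - 26) + n*(-2*l^2 + 9*l - 24)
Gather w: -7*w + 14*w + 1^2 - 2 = 7*w - 1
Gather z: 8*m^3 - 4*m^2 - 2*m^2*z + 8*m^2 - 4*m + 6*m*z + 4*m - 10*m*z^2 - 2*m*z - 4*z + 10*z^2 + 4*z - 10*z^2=8*m^3 + 4*m^2 - 10*m*z^2 + z*(-2*m^2 + 4*m)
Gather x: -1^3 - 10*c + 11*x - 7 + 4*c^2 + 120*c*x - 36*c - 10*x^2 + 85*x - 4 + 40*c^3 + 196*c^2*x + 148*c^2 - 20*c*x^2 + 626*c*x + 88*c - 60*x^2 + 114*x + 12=40*c^3 + 152*c^2 + 42*c + x^2*(-20*c - 70) + x*(196*c^2 + 746*c + 210)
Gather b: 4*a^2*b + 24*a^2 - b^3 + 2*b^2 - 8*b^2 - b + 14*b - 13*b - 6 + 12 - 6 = 4*a^2*b + 24*a^2 - b^3 - 6*b^2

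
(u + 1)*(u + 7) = u^2 + 8*u + 7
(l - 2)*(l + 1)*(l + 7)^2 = l^4 + 13*l^3 + 33*l^2 - 77*l - 98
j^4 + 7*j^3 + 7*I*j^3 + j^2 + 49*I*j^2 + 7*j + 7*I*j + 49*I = (j + 7)*(j - I)*(j + I)*(j + 7*I)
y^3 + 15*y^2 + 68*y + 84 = (y + 2)*(y + 6)*(y + 7)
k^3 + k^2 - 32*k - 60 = (k - 6)*(k + 2)*(k + 5)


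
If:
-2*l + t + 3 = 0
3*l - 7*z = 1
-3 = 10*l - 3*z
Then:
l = -24/61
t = -231/61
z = -19/61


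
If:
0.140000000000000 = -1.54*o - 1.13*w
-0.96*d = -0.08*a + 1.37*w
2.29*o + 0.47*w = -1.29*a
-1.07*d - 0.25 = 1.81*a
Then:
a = -1.89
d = 2.96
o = 1.51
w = -2.18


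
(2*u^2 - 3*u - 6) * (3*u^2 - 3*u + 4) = 6*u^4 - 15*u^3 - u^2 + 6*u - 24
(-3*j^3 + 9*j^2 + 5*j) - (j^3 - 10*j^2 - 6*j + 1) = -4*j^3 + 19*j^2 + 11*j - 1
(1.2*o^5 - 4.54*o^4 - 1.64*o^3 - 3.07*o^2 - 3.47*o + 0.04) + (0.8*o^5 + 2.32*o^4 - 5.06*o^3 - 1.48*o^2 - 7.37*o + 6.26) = 2.0*o^5 - 2.22*o^4 - 6.7*o^3 - 4.55*o^2 - 10.84*o + 6.3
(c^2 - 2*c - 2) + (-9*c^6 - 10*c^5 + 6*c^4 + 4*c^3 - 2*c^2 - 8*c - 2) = -9*c^6 - 10*c^5 + 6*c^4 + 4*c^3 - c^2 - 10*c - 4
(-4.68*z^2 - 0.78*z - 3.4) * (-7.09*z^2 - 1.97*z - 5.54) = 33.1812*z^4 + 14.7498*z^3 + 51.5698*z^2 + 11.0192*z + 18.836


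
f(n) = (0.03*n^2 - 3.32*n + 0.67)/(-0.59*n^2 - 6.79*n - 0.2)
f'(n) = (0.06*n - 3.32)/(-0.59*n^2 - 6.79*n - 0.2) + (1.18*n + 6.79)*(0.03*n^2 - 3.32*n + 0.67)/(-0.59*n^2 - 6.79*n - 0.2)^2 = (-2.1625*n^2 + 0.778600000000001*n + 5.2133)/(0.3481*n^4 + 8.0122*n^3 + 46.3401*n^2 + 2.716*n + 0.04)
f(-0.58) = 0.74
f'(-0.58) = 0.32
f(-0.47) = 0.78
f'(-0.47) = 0.53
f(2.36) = 0.36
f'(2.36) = -0.01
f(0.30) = 0.14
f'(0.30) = 1.00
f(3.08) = 0.35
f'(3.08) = -0.02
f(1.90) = 0.36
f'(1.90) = -0.00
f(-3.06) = 0.74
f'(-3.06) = -0.08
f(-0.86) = 0.68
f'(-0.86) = 0.11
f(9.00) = 0.25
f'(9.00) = -0.01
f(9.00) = 0.25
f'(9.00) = -0.01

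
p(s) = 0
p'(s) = 0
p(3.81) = 0.00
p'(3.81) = 0.00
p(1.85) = 0.00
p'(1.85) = 0.00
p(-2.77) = 0.00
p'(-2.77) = 0.00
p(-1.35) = 0.00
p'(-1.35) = 0.00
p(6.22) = 0.00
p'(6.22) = 0.00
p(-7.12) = 0.00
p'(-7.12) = 0.00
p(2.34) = 0.00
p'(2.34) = 0.00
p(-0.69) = 0.00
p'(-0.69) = 0.00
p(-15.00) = 0.00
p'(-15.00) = 0.00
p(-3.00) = 0.00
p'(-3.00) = 0.00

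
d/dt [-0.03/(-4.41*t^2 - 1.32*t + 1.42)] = (-0.2646*t - 0.0396)/(4.41*t^2 + 1.32*t - 1.42)^2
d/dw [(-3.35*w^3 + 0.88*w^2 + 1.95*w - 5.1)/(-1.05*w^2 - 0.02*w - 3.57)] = (3.5175*w^4 + 0.134*w^3 + 37.9084*w^2 - 16.9932*w - 7.0635)/(1.1025*w^4 + 0.042*w^3 + 7.4974*w^2 + 0.1428*w + 12.7449)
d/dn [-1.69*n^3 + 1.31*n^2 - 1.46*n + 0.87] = -5.07*n^2 + 2.62*n - 1.46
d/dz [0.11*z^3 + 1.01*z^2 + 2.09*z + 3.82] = 0.33*z^2 + 2.02*z + 2.09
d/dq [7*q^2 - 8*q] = 14*q - 8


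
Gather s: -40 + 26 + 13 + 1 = 0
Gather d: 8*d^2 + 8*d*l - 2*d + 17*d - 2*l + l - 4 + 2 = 8*d^2 + d*(8*l + 15) - l - 2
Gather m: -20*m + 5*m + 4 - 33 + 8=-15*m - 21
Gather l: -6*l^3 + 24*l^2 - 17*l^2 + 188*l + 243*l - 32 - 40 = -6*l^3 + 7*l^2 + 431*l - 72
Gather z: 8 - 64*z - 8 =-64*z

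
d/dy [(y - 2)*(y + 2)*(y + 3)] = 3*y^2 + 6*y - 4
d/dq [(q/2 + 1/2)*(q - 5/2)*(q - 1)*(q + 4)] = 2*q^3 + 9*q^2/4 - 11*q - 3/4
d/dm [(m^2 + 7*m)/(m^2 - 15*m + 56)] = 2*(-11*m^2 + 56*m + 196)/(m^4 - 30*m^3 + 337*m^2 - 1680*m + 3136)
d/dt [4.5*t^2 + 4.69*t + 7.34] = 9.0*t + 4.69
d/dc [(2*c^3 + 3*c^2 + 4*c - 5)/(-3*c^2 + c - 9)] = (-6*c^4 + 4*c^3 - 39*c^2 - 84*c - 31)/(9*c^4 - 6*c^3 + 55*c^2 - 18*c + 81)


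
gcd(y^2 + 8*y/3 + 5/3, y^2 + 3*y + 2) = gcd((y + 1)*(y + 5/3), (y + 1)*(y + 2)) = y + 1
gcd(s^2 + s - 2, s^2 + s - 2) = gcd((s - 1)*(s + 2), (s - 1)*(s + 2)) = s^2 + s - 2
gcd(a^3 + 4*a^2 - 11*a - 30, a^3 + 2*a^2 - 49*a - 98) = a + 2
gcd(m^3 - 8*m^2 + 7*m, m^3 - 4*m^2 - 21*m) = m^2 - 7*m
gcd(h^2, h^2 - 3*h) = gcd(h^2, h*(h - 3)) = h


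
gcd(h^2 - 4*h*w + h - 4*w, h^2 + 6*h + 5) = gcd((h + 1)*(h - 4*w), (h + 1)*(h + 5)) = h + 1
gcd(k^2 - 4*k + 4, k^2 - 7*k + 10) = k - 2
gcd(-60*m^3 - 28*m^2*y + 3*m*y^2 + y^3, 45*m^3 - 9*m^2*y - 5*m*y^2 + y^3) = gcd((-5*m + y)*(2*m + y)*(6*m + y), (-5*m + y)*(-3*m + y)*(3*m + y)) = -5*m + y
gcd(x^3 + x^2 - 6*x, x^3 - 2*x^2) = x^2 - 2*x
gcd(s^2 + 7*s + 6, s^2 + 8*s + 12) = s + 6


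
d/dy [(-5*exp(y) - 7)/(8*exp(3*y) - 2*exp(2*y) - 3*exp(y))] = (80*exp(3*y) + 158*exp(2*y) - 28*exp(y) - 21)*exp(-y)/(64*exp(4*y) - 32*exp(3*y) - 44*exp(2*y) + 12*exp(y) + 9)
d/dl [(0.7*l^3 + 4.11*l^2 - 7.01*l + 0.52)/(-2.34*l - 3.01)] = (-3.276*l^3 - 15.9384*l^2 - 24.7422*l + 22.3169)/(5.4756*l^2 + 14.0868*l + 9.0601)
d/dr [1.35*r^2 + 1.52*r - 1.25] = 2.7*r + 1.52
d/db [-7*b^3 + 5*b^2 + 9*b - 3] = -21*b^2 + 10*b + 9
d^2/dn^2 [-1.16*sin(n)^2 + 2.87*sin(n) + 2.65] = 4.64*sin(n)^2 - 2.87*sin(n) - 2.32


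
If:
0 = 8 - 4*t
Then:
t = 2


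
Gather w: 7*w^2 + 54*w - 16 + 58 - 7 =7*w^2 + 54*w + 35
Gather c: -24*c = -24*c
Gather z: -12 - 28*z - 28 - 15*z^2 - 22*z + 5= -15*z^2 - 50*z - 35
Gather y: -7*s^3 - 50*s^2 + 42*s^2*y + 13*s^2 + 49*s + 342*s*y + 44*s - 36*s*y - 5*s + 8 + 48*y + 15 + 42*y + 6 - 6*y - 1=-7*s^3 - 37*s^2 + 88*s + y*(42*s^2 + 306*s + 84) + 28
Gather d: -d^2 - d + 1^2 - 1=-d^2 - d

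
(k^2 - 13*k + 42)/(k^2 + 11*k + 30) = (k^2 - 13*k + 42)/(k^2 + 11*k + 30)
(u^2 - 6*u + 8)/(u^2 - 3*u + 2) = (u - 4)/(u - 1)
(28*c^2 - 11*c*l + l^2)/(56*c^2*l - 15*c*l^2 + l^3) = (4*c - l)/(l*(8*c - l))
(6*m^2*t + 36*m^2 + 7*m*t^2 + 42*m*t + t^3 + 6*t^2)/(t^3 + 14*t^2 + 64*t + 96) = (6*m^2 + 7*m*t + t^2)/(t^2 + 8*t + 16)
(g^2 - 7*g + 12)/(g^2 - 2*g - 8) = (g - 3)/(g + 2)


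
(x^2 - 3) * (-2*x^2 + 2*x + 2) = -2*x^4 + 2*x^3 + 8*x^2 - 6*x - 6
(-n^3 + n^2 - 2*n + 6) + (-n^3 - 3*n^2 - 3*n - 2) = -2*n^3 - 2*n^2 - 5*n + 4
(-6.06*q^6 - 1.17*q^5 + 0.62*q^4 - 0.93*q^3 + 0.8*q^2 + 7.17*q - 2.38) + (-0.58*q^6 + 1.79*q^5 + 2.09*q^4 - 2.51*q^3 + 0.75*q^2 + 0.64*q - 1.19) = -6.64*q^6 + 0.62*q^5 + 2.71*q^4 - 3.44*q^3 + 1.55*q^2 + 7.81*q - 3.57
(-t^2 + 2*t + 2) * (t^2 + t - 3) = -t^4 + t^3 + 7*t^2 - 4*t - 6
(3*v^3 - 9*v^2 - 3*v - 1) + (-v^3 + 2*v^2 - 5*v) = 2*v^3 - 7*v^2 - 8*v - 1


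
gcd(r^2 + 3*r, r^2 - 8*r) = r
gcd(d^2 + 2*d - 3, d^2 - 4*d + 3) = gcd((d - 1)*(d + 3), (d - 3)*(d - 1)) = d - 1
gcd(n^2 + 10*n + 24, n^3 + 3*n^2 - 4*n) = n + 4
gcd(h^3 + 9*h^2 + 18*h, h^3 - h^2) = h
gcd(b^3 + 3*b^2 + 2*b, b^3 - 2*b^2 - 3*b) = b^2 + b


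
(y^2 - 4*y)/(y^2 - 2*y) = (y - 4)/(y - 2)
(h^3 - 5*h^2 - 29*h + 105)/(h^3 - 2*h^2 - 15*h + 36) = (h^2 - 2*h - 35)/(h^2 + h - 12)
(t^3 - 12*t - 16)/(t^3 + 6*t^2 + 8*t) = (t^2 - 2*t - 8)/(t*(t + 4))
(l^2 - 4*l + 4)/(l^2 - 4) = (l - 2)/(l + 2)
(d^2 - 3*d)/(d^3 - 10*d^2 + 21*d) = 1/(d - 7)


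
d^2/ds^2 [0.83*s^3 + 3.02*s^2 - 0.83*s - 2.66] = 4.98*s + 6.04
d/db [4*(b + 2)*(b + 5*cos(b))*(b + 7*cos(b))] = -4*(b + 2)*(b + 5*cos(b))*(7*sin(b) - 1) - 4*(b + 2)*(b + 7*cos(b))*(5*sin(b) - 1) + 4*(b + 5*cos(b))*(b + 7*cos(b))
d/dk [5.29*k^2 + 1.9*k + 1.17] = 10.58*k + 1.9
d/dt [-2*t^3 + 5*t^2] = 2*t*(5 - 3*t)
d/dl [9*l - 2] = 9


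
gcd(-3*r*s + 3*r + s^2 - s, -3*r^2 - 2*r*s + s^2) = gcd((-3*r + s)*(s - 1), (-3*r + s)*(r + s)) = 3*r - s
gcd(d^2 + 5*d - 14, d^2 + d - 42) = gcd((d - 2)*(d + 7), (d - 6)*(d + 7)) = d + 7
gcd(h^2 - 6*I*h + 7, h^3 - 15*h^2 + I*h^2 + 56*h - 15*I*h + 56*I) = h + I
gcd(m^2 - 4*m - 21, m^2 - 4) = 1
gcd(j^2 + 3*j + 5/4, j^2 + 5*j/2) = j + 5/2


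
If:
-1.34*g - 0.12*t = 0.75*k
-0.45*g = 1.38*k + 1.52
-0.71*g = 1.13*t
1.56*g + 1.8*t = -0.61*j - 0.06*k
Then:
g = 0.81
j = -0.44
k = -1.37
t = -0.51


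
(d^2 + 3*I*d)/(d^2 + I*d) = (d + 3*I)/(d + I)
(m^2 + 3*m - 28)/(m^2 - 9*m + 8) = (m^2 + 3*m - 28)/(m^2 - 9*m + 8)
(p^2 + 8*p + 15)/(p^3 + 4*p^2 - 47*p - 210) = (p + 3)/(p^2 - p - 42)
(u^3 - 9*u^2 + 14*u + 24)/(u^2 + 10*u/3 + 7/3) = 3*(u^2 - 10*u + 24)/(3*u + 7)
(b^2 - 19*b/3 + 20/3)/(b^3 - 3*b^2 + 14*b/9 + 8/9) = 3*(b - 5)/(3*b^2 - 5*b - 2)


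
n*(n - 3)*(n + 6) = n^3 + 3*n^2 - 18*n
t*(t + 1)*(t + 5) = t^3 + 6*t^2 + 5*t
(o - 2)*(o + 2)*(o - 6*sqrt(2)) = o^3 - 6*sqrt(2)*o^2 - 4*o + 24*sqrt(2)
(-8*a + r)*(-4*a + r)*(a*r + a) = 32*a^3*r + 32*a^3 - 12*a^2*r^2 - 12*a^2*r + a*r^3 + a*r^2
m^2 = m^2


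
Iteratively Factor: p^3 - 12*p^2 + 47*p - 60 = (p - 5)*(p^2 - 7*p + 12) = (p - 5)*(p - 4)*(p - 3)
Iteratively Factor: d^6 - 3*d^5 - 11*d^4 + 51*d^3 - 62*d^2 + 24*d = (d - 1)*(d^5 - 2*d^4 - 13*d^3 + 38*d^2 - 24*d) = (d - 1)^2*(d^4 - d^3 - 14*d^2 + 24*d) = (d - 3)*(d - 1)^2*(d^3 + 2*d^2 - 8*d) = (d - 3)*(d - 1)^2*(d + 4)*(d^2 - 2*d) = d*(d - 3)*(d - 1)^2*(d + 4)*(d - 2)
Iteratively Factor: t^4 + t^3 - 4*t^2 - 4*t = (t + 1)*(t^3 - 4*t) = (t - 2)*(t + 1)*(t^2 + 2*t) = t*(t - 2)*(t + 1)*(t + 2)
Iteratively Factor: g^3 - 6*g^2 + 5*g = (g - 1)*(g^2 - 5*g) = g*(g - 1)*(g - 5)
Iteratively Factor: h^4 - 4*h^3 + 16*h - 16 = (h + 2)*(h^3 - 6*h^2 + 12*h - 8) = (h - 2)*(h + 2)*(h^2 - 4*h + 4) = (h - 2)^2*(h + 2)*(h - 2)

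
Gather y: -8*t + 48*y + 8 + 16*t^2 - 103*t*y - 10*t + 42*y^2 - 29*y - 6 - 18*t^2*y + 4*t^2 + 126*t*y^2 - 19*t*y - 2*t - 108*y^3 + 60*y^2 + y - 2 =20*t^2 - 20*t - 108*y^3 + y^2*(126*t + 102) + y*(-18*t^2 - 122*t + 20)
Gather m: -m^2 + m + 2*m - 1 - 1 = -m^2 + 3*m - 2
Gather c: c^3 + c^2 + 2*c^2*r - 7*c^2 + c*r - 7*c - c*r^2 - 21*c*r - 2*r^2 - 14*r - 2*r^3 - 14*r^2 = c^3 + c^2*(2*r - 6) + c*(-r^2 - 20*r - 7) - 2*r^3 - 16*r^2 - 14*r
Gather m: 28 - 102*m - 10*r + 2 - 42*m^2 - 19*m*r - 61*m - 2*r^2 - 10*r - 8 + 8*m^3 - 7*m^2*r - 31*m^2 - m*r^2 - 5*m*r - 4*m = 8*m^3 + m^2*(-7*r - 73) + m*(-r^2 - 24*r - 167) - 2*r^2 - 20*r + 22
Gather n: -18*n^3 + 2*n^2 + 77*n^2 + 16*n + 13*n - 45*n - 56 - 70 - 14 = -18*n^3 + 79*n^2 - 16*n - 140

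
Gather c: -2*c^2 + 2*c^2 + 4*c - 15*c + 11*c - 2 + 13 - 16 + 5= 0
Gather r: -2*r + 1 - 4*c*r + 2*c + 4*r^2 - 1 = 2*c + 4*r^2 + r*(-4*c - 2)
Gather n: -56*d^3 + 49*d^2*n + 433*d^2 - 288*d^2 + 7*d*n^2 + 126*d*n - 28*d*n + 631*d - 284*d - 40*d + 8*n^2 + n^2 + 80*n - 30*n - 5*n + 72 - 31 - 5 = -56*d^3 + 145*d^2 + 307*d + n^2*(7*d + 9) + n*(49*d^2 + 98*d + 45) + 36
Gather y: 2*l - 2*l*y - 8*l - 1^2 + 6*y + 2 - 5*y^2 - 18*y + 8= -6*l - 5*y^2 + y*(-2*l - 12) + 9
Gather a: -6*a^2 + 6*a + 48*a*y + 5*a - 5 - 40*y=-6*a^2 + a*(48*y + 11) - 40*y - 5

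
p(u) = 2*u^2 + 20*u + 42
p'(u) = 4*u + 20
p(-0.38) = 34.69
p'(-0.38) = 18.48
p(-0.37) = 34.87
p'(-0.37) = 18.52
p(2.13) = 93.67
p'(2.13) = 28.52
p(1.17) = 68.14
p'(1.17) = 24.68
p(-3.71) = -4.67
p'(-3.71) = 5.16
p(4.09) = 157.26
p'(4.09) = 36.36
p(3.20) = 126.48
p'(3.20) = 32.80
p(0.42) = 50.75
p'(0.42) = 21.68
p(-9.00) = 24.00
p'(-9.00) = -16.00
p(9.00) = 384.00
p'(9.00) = 56.00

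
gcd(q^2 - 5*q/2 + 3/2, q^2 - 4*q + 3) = q - 1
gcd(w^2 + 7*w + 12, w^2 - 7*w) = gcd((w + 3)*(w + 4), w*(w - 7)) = 1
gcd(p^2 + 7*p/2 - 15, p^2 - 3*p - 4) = 1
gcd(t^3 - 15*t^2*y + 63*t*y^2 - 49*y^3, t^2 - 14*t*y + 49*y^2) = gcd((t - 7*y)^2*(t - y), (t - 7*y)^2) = t^2 - 14*t*y + 49*y^2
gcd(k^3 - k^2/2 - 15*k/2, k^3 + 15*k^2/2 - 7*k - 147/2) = k - 3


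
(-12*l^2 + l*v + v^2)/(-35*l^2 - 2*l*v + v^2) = (12*l^2 - l*v - v^2)/(35*l^2 + 2*l*v - v^2)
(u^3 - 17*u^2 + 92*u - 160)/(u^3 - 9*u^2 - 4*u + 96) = (u - 5)/(u + 3)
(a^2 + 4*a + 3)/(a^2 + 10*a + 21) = (a + 1)/(a + 7)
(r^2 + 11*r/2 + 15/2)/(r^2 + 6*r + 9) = (r + 5/2)/(r + 3)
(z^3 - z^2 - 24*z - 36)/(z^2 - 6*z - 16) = (z^2 - 3*z - 18)/(z - 8)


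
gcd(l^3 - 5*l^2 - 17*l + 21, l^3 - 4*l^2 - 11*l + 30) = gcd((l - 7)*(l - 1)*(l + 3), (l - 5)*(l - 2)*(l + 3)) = l + 3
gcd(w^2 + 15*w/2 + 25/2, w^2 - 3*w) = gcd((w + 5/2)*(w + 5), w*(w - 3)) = 1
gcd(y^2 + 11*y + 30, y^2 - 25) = y + 5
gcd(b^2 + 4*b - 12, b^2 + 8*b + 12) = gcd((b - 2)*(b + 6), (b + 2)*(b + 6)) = b + 6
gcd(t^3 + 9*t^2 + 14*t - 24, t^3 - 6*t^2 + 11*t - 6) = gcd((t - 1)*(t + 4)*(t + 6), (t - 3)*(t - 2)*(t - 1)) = t - 1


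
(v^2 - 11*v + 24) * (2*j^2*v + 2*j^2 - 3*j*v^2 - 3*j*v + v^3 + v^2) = 2*j^2*v^3 - 20*j^2*v^2 + 26*j^2*v + 48*j^2 - 3*j*v^4 + 30*j*v^3 - 39*j*v^2 - 72*j*v + v^5 - 10*v^4 + 13*v^3 + 24*v^2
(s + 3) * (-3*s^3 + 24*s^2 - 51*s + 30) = -3*s^4 + 15*s^3 + 21*s^2 - 123*s + 90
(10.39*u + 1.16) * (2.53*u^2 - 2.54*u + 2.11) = 26.2867*u^3 - 23.4558*u^2 + 18.9765*u + 2.4476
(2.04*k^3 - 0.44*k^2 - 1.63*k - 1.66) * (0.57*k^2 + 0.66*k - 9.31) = 1.1628*k^5 + 1.0956*k^4 - 20.2119*k^3 + 2.0744*k^2 + 14.0797*k + 15.4546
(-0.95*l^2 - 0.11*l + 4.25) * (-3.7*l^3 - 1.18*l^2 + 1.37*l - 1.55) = 3.515*l^5 + 1.528*l^4 - 16.8967*l^3 - 3.6932*l^2 + 5.993*l - 6.5875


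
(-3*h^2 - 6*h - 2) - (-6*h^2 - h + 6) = 3*h^2 - 5*h - 8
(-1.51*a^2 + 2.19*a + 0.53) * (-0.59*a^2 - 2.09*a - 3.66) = 0.8909*a^4 + 1.8638*a^3 + 0.636800000000001*a^2 - 9.1231*a - 1.9398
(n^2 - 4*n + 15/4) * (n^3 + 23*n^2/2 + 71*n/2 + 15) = n^5 + 15*n^4/2 - 27*n^3/4 - 671*n^2/8 + 585*n/8 + 225/4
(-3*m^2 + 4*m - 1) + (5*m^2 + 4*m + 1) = 2*m^2 + 8*m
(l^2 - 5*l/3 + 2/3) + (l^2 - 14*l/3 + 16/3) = 2*l^2 - 19*l/3 + 6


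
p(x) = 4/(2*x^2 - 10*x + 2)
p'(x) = 4*(10 - 4*x)/(2*x^2 - 10*x + 2)^2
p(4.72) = -6.22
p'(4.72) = -85.86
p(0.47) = -1.77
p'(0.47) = 6.37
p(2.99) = -0.40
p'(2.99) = -0.08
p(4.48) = -1.50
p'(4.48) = -4.48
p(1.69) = -0.44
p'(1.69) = 0.15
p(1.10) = -0.61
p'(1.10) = 0.52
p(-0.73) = 0.39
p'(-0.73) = 0.48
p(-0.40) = 0.63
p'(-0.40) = 1.16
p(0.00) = 2.00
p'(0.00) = 10.00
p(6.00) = 0.29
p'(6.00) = -0.29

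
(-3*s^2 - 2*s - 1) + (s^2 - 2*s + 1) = -2*s^2 - 4*s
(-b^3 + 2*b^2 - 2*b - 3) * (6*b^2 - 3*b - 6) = -6*b^5 + 15*b^4 - 12*b^3 - 24*b^2 + 21*b + 18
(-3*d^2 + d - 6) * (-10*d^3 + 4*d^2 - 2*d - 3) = 30*d^5 - 22*d^4 + 70*d^3 - 17*d^2 + 9*d + 18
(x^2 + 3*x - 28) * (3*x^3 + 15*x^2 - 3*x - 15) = 3*x^5 + 24*x^4 - 42*x^3 - 444*x^2 + 39*x + 420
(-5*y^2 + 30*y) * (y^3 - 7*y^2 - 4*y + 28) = -5*y^5 + 65*y^4 - 190*y^3 - 260*y^2 + 840*y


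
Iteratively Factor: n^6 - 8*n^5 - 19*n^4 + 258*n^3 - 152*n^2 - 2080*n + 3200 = (n - 4)*(n^5 - 4*n^4 - 35*n^3 + 118*n^2 + 320*n - 800) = (n - 5)*(n - 4)*(n^4 + n^3 - 30*n^2 - 32*n + 160) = (n - 5)*(n - 4)*(n + 4)*(n^3 - 3*n^2 - 18*n + 40) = (n - 5)^2*(n - 4)*(n + 4)*(n^2 + 2*n - 8) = (n - 5)^2*(n - 4)*(n - 2)*(n + 4)*(n + 4)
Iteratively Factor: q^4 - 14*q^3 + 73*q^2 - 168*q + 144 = (q - 3)*(q^3 - 11*q^2 + 40*q - 48) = (q - 4)*(q - 3)*(q^2 - 7*q + 12) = (q - 4)^2*(q - 3)*(q - 3)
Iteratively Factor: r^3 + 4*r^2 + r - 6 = (r - 1)*(r^2 + 5*r + 6) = (r - 1)*(r + 2)*(r + 3)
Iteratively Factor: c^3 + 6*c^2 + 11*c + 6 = (c + 3)*(c^2 + 3*c + 2) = (c + 1)*(c + 3)*(c + 2)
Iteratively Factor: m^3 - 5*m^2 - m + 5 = (m - 5)*(m^2 - 1) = (m - 5)*(m + 1)*(m - 1)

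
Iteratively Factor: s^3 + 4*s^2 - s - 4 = (s + 1)*(s^2 + 3*s - 4) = (s - 1)*(s + 1)*(s + 4)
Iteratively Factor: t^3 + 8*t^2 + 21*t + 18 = (t + 3)*(t^2 + 5*t + 6) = (t + 2)*(t + 3)*(t + 3)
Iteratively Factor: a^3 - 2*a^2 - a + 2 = (a - 2)*(a^2 - 1) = (a - 2)*(a + 1)*(a - 1)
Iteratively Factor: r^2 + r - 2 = (r - 1)*(r + 2)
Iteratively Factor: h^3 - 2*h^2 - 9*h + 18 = (h - 2)*(h^2 - 9) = (h - 2)*(h + 3)*(h - 3)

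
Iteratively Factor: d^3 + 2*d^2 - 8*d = (d - 2)*(d^2 + 4*d) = (d - 2)*(d + 4)*(d)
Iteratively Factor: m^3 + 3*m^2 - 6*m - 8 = (m + 1)*(m^2 + 2*m - 8) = (m - 2)*(m + 1)*(m + 4)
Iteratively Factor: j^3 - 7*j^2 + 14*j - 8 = (j - 2)*(j^2 - 5*j + 4) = (j - 4)*(j - 2)*(j - 1)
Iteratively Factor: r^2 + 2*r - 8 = (r + 4)*(r - 2)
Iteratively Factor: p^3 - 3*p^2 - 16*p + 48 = (p + 4)*(p^2 - 7*p + 12) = (p - 4)*(p + 4)*(p - 3)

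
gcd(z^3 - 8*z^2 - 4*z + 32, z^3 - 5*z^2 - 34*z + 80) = z^2 - 10*z + 16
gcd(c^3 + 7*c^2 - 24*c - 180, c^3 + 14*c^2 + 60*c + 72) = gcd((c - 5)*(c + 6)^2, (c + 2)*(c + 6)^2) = c^2 + 12*c + 36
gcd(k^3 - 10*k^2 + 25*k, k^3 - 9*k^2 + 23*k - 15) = k - 5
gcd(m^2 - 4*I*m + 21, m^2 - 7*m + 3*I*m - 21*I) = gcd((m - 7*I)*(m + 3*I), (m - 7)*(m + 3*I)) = m + 3*I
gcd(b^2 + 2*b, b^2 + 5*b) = b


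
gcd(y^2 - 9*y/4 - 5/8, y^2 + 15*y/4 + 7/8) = y + 1/4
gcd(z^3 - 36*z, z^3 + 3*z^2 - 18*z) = z^2 + 6*z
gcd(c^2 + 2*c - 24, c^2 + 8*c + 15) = 1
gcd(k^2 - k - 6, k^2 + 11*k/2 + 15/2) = 1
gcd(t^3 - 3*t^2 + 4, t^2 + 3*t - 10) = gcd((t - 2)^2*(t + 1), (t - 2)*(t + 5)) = t - 2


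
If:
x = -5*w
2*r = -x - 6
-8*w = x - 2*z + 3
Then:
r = 5*z/3 - 11/2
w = 2*z/3 - 1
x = 5 - 10*z/3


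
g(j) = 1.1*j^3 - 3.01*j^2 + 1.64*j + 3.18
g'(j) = 3.3*j^2 - 6.02*j + 1.64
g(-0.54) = 1.24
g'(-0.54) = 5.85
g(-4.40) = -156.01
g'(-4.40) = 92.02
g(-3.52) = -87.86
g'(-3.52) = 63.72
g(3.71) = 24.01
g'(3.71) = 24.73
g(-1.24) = -5.58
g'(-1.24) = 14.18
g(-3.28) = -73.40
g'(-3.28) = 56.89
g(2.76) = 7.90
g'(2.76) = 10.16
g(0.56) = 3.35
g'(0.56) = -0.70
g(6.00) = 142.26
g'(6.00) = 84.32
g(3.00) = 10.71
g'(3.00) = 13.28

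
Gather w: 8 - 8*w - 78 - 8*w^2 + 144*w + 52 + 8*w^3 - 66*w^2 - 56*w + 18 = 8*w^3 - 74*w^2 + 80*w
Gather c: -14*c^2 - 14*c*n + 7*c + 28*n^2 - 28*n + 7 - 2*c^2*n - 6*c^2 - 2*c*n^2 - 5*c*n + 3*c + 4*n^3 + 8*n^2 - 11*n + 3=c^2*(-2*n - 20) + c*(-2*n^2 - 19*n + 10) + 4*n^3 + 36*n^2 - 39*n + 10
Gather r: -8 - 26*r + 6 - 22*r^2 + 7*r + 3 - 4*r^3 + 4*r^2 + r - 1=-4*r^3 - 18*r^2 - 18*r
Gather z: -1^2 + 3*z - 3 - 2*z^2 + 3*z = -2*z^2 + 6*z - 4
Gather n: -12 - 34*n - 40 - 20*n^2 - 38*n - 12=-20*n^2 - 72*n - 64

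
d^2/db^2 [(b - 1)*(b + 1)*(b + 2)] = 6*b + 4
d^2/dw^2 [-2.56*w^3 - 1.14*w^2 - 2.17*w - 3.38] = -15.36*w - 2.28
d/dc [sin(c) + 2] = cos(c)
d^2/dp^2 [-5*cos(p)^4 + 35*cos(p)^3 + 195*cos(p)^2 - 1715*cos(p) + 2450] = 80*sin(p)^4 + 680*sin(p)^2 + 6755*cos(p)/4 - 315*cos(3*p)/4 - 370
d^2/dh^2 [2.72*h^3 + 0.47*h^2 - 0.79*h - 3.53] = 16.32*h + 0.94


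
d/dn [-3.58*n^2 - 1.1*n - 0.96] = -7.16*n - 1.1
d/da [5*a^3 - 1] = 15*a^2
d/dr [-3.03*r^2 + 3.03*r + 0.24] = 3.03 - 6.06*r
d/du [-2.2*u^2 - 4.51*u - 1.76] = -4.4*u - 4.51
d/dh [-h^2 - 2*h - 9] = -2*h - 2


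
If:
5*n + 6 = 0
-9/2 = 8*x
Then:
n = -6/5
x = -9/16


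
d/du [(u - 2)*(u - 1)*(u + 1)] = 3*u^2 - 4*u - 1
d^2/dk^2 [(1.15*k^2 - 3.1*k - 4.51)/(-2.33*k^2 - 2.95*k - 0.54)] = (49.46823*k^3 + 155.587614*k^2 + 162.59439*k + 56.600306)/(12.649337*k^6 + 48.045765*k^5 + 69.625293*k^4 + 47.942515*k^3 + 16.136334*k^2 + 2.58066*k + 0.157464)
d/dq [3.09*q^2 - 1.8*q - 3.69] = 6.18*q - 1.8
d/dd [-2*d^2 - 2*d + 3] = -4*d - 2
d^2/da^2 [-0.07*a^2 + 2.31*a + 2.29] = -0.140000000000000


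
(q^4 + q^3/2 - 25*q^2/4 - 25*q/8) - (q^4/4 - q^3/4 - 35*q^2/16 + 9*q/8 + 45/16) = 3*q^4/4 + 3*q^3/4 - 65*q^2/16 - 17*q/4 - 45/16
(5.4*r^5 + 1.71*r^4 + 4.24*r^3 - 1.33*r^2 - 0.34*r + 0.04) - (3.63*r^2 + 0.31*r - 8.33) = 5.4*r^5 + 1.71*r^4 + 4.24*r^3 - 4.96*r^2 - 0.65*r + 8.37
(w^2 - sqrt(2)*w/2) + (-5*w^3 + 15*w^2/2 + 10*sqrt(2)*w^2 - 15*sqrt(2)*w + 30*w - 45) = -5*w^3 + 17*w^2/2 + 10*sqrt(2)*w^2 - 31*sqrt(2)*w/2 + 30*w - 45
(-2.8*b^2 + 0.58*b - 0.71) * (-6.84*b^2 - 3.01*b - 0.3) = 19.152*b^4 + 4.4608*b^3 + 3.9506*b^2 + 1.9631*b + 0.213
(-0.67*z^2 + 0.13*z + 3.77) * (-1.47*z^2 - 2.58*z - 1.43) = 0.9849*z^4 + 1.5375*z^3 - 4.9192*z^2 - 9.9125*z - 5.3911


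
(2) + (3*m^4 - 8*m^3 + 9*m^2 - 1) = 3*m^4 - 8*m^3 + 9*m^2 + 1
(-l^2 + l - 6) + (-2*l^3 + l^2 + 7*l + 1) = -2*l^3 + 8*l - 5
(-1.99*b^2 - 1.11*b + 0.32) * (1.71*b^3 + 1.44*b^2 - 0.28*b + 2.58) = -3.4029*b^5 - 4.7637*b^4 - 0.494*b^3 - 4.3626*b^2 - 2.9534*b + 0.8256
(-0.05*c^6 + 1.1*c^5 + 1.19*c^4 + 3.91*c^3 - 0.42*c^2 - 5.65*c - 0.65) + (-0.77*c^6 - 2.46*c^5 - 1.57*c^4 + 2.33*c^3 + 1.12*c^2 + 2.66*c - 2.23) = -0.82*c^6 - 1.36*c^5 - 0.38*c^4 + 6.24*c^3 + 0.7*c^2 - 2.99*c - 2.88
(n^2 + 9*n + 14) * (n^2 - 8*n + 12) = n^4 + n^3 - 46*n^2 - 4*n + 168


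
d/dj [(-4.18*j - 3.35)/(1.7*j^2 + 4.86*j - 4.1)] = (7.106*j^2 + 11.39*j + 33.419)/(2.89*j^4 + 16.524*j^3 + 9.6796*j^2 - 39.852*j + 16.81)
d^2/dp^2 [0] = 0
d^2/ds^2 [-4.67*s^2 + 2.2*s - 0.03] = -9.34000000000000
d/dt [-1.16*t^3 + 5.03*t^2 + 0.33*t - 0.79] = -3.48*t^2 + 10.06*t + 0.33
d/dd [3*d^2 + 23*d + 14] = 6*d + 23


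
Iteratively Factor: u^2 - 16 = (u - 4)*(u + 4)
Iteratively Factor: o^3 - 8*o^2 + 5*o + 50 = (o - 5)*(o^2 - 3*o - 10) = (o - 5)^2*(o + 2)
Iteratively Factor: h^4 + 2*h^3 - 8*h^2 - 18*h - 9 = (h + 1)*(h^3 + h^2 - 9*h - 9) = (h + 1)*(h + 3)*(h^2 - 2*h - 3) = (h + 1)^2*(h + 3)*(h - 3)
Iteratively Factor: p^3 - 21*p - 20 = (p - 5)*(p^2 + 5*p + 4) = (p - 5)*(p + 1)*(p + 4)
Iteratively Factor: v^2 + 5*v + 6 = (v + 2)*(v + 3)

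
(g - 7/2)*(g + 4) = g^2 + g/2 - 14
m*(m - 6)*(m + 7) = m^3 + m^2 - 42*m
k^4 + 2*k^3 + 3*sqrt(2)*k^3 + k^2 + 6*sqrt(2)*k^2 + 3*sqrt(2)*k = k*(k + 1)^2*(k + 3*sqrt(2))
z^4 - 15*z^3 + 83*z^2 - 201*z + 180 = (z - 5)*(z - 4)*(z - 3)^2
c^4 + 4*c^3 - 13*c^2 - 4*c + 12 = (c - 2)*(c - 1)*(c + 1)*(c + 6)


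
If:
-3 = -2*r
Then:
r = 3/2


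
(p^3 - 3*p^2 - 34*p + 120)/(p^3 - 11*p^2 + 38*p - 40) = (p + 6)/(p - 2)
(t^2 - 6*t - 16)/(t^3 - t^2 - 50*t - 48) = (t + 2)/(t^2 + 7*t + 6)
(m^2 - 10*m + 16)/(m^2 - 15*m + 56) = (m - 2)/(m - 7)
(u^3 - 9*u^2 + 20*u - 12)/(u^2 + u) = (u^3 - 9*u^2 + 20*u - 12)/(u*(u + 1))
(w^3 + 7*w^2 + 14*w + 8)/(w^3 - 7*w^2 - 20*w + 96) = (w^2 + 3*w + 2)/(w^2 - 11*w + 24)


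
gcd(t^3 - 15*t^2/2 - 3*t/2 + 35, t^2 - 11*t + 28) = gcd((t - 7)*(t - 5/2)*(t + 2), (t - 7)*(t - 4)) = t - 7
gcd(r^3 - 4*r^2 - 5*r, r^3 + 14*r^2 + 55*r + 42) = r + 1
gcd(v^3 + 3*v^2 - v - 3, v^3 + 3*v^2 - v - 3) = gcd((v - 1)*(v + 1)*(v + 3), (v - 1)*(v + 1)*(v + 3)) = v^3 + 3*v^2 - v - 3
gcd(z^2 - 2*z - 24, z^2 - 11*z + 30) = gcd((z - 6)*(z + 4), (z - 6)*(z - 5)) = z - 6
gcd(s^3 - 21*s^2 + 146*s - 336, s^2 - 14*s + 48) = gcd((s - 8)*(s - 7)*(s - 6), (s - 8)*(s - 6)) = s^2 - 14*s + 48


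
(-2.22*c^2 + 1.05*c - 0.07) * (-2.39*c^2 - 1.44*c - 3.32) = 5.3058*c^4 + 0.6873*c^3 + 6.0257*c^2 - 3.3852*c + 0.2324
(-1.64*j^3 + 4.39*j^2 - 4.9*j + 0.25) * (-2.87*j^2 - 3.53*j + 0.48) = 4.7068*j^5 - 6.8101*j^4 - 2.2209*j^3 + 18.6867*j^2 - 3.2345*j + 0.12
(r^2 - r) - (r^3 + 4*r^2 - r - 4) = -r^3 - 3*r^2 + 4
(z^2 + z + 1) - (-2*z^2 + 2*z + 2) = 3*z^2 - z - 1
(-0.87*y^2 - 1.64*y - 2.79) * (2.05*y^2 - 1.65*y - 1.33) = -1.7835*y^4 - 1.9265*y^3 - 1.8564*y^2 + 6.7847*y + 3.7107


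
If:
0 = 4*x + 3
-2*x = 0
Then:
No Solution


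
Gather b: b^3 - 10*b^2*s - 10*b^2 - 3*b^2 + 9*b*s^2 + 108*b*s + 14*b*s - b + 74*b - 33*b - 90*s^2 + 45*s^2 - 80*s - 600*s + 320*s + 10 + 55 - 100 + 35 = b^3 + b^2*(-10*s - 13) + b*(9*s^2 + 122*s + 40) - 45*s^2 - 360*s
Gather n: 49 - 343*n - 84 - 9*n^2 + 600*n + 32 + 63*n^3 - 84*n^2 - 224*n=63*n^3 - 93*n^2 + 33*n - 3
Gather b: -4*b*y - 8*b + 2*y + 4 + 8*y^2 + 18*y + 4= b*(-4*y - 8) + 8*y^2 + 20*y + 8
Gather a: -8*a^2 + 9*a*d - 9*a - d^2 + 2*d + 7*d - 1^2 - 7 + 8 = -8*a^2 + a*(9*d - 9) - d^2 + 9*d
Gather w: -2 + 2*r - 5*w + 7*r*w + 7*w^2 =2*r + 7*w^2 + w*(7*r - 5) - 2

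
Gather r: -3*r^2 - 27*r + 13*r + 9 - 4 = -3*r^2 - 14*r + 5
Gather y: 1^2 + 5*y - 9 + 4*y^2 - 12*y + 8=4*y^2 - 7*y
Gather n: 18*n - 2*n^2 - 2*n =-2*n^2 + 16*n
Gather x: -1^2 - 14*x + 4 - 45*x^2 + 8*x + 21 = -45*x^2 - 6*x + 24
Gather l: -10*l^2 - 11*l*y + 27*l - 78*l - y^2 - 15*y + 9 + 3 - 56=-10*l^2 + l*(-11*y - 51) - y^2 - 15*y - 44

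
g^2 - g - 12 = (g - 4)*(g + 3)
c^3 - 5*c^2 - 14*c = c*(c - 7)*(c + 2)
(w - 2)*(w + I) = w^2 - 2*w + I*w - 2*I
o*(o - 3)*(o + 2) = o^3 - o^2 - 6*o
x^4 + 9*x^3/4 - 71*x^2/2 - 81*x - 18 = (x - 6)*(x + 1/4)*(x + 2)*(x + 6)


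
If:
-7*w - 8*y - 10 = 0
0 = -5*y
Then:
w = -10/7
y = 0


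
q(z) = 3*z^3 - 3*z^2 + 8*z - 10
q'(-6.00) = 368.00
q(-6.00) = -814.00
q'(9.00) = 683.00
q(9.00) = 2006.00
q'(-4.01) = 176.78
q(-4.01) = -283.76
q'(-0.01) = 8.06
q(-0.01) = -10.08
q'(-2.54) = 81.30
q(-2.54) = -98.84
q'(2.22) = 39.04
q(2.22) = 25.80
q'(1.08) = 12.02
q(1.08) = -1.08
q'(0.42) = 7.07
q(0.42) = -6.95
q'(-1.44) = 35.30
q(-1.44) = -36.70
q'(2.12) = 35.73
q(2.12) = 22.06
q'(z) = 9*z^2 - 6*z + 8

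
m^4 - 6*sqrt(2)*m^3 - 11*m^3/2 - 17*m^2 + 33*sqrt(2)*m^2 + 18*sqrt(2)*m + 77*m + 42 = (m - 6)*(m - 7*sqrt(2))*(sqrt(2)*m/2 + 1)*(sqrt(2)*m + sqrt(2)/2)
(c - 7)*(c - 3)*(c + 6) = c^3 - 4*c^2 - 39*c + 126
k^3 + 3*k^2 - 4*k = k*(k - 1)*(k + 4)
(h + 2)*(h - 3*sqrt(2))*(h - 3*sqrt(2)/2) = h^3 - 9*sqrt(2)*h^2/2 + 2*h^2 - 9*sqrt(2)*h + 9*h + 18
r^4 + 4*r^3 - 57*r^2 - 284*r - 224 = (r - 8)*(r + 1)*(r + 4)*(r + 7)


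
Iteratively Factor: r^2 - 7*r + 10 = (r - 2)*(r - 5)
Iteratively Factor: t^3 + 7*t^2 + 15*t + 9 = (t + 3)*(t^2 + 4*t + 3) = (t + 3)^2*(t + 1)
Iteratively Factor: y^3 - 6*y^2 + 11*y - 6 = (y - 3)*(y^2 - 3*y + 2) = (y - 3)*(y - 2)*(y - 1)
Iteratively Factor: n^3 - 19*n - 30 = (n - 5)*(n^2 + 5*n + 6) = (n - 5)*(n + 3)*(n + 2)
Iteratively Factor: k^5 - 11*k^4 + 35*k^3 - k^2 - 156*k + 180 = (k - 5)*(k^4 - 6*k^3 + 5*k^2 + 24*k - 36) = (k - 5)*(k - 2)*(k^3 - 4*k^2 - 3*k + 18) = (k - 5)*(k - 2)*(k + 2)*(k^2 - 6*k + 9) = (k - 5)*(k - 3)*(k - 2)*(k + 2)*(k - 3)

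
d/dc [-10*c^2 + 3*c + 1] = 3 - 20*c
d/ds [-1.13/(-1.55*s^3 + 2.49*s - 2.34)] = (2.8137 - 5.2545*s^2)/(1.55*s^3 - 2.49*s + 2.34)^2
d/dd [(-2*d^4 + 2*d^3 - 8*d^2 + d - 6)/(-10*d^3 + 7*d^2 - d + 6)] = d*(20*d^5 - 28*d^4 - 60*d^3 - 32*d^2 - 143*d - 12)/(100*d^6 - 140*d^5 + 69*d^4 - 134*d^3 + 85*d^2 - 12*d + 36)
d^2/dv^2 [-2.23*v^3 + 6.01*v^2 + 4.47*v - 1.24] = 12.02 - 13.38*v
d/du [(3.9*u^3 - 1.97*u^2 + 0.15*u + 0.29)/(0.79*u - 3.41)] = (6.162*u^3 - 41.4533*u^2 + 13.4354*u - 0.7406)/(0.6241*u^2 - 5.3878*u + 11.6281)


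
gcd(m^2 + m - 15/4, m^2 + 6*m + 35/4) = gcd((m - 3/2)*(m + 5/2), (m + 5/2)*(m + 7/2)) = m + 5/2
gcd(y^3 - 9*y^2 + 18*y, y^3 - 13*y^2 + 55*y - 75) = y - 3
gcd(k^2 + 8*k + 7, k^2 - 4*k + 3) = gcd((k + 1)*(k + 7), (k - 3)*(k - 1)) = 1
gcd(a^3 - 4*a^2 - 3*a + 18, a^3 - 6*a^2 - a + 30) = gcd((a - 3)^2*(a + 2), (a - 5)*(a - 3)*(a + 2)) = a^2 - a - 6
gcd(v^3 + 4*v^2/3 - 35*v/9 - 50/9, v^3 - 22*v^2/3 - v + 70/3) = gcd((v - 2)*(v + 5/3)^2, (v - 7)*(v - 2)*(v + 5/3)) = v^2 - v/3 - 10/3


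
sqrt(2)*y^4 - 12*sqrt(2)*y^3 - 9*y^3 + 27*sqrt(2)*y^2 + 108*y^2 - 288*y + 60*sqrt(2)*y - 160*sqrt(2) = (y - 8)*(y - 4)*(y - 5*sqrt(2))*(sqrt(2)*y + 1)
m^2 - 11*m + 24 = (m - 8)*(m - 3)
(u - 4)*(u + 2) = u^2 - 2*u - 8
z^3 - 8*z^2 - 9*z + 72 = (z - 8)*(z - 3)*(z + 3)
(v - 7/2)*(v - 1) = v^2 - 9*v/2 + 7/2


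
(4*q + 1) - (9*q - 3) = 4 - 5*q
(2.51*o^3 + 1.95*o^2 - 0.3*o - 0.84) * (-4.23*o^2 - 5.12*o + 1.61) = -10.6173*o^5 - 21.0997*o^4 - 4.6739*o^3 + 8.2287*o^2 + 3.8178*o - 1.3524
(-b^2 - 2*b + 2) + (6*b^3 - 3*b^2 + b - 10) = 6*b^3 - 4*b^2 - b - 8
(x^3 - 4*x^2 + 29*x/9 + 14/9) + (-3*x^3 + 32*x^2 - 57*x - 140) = -2*x^3 + 28*x^2 - 484*x/9 - 1246/9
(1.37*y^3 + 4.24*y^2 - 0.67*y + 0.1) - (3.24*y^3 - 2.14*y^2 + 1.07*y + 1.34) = -1.87*y^3 + 6.38*y^2 - 1.74*y - 1.24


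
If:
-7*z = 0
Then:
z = 0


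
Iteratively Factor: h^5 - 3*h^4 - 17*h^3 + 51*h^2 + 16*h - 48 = (h - 1)*(h^4 - 2*h^3 - 19*h^2 + 32*h + 48) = (h - 4)*(h - 1)*(h^3 + 2*h^2 - 11*h - 12) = (h - 4)*(h - 1)*(h + 4)*(h^2 - 2*h - 3) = (h - 4)*(h - 1)*(h + 1)*(h + 4)*(h - 3)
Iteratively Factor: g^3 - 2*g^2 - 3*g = (g)*(g^2 - 2*g - 3) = g*(g - 3)*(g + 1)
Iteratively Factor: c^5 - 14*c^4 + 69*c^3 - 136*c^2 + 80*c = (c - 1)*(c^4 - 13*c^3 + 56*c^2 - 80*c) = (c - 4)*(c - 1)*(c^3 - 9*c^2 + 20*c) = c*(c - 4)*(c - 1)*(c^2 - 9*c + 20) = c*(c - 4)^2*(c - 1)*(c - 5)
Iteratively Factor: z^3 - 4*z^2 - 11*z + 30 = (z - 2)*(z^2 - 2*z - 15) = (z - 5)*(z - 2)*(z + 3)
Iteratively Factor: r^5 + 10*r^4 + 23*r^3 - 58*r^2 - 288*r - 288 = (r + 4)*(r^4 + 6*r^3 - r^2 - 54*r - 72) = (r - 3)*(r + 4)*(r^3 + 9*r^2 + 26*r + 24) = (r - 3)*(r + 4)^2*(r^2 + 5*r + 6) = (r - 3)*(r + 3)*(r + 4)^2*(r + 2)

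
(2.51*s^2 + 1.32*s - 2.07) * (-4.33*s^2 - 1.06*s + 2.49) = -10.8683*s^4 - 8.3762*s^3 + 13.8138*s^2 + 5.481*s - 5.1543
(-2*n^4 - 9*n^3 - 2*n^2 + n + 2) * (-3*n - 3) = 6*n^5 + 33*n^4 + 33*n^3 + 3*n^2 - 9*n - 6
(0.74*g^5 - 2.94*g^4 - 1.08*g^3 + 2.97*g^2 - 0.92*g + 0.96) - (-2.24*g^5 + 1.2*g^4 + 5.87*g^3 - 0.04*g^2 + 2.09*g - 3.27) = 2.98*g^5 - 4.14*g^4 - 6.95*g^3 + 3.01*g^2 - 3.01*g + 4.23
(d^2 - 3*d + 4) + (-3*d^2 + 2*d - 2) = -2*d^2 - d + 2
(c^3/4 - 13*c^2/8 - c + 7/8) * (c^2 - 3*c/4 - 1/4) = c^5/4 - 29*c^4/16 + 5*c^3/32 + 65*c^2/32 - 13*c/32 - 7/32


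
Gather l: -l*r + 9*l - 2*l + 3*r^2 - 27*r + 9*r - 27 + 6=l*(7 - r) + 3*r^2 - 18*r - 21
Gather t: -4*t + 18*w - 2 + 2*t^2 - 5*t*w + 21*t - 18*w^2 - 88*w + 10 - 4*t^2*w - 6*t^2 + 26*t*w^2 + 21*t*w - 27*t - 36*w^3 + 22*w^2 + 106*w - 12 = t^2*(-4*w - 4) + t*(26*w^2 + 16*w - 10) - 36*w^3 + 4*w^2 + 36*w - 4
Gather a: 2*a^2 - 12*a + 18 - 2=2*a^2 - 12*a + 16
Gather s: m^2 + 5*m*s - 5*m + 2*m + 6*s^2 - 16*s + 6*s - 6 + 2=m^2 - 3*m + 6*s^2 + s*(5*m - 10) - 4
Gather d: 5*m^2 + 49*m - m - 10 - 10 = 5*m^2 + 48*m - 20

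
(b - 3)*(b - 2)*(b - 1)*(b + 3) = b^4 - 3*b^3 - 7*b^2 + 27*b - 18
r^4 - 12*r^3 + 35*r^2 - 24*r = r*(r - 8)*(r - 3)*(r - 1)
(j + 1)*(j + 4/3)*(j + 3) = j^3 + 16*j^2/3 + 25*j/3 + 4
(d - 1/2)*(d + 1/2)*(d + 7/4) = d^3 + 7*d^2/4 - d/4 - 7/16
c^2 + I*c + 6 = (c - 2*I)*(c + 3*I)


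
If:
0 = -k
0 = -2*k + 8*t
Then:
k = 0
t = 0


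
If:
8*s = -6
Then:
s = -3/4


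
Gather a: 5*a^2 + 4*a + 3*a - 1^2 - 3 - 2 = 5*a^2 + 7*a - 6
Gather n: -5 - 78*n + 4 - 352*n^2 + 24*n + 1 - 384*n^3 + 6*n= -384*n^3 - 352*n^2 - 48*n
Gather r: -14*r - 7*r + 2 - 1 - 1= -21*r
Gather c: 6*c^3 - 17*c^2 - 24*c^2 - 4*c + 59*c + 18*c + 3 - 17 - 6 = 6*c^3 - 41*c^2 + 73*c - 20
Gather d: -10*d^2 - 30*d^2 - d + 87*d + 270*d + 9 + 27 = -40*d^2 + 356*d + 36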